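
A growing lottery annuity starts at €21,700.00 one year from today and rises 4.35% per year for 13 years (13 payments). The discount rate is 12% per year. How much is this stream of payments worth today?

€170,585.31

Periodic rate r = 0.12 per year.
Growing ordinary annuity: PV = PMT₁ × [1 − ((1+g)/(1+r))^n] / (r − g) = 21,700 × [1 − ((1+0.0435)/(1+r))^13] / (r − 0.0435) = €170,585.31.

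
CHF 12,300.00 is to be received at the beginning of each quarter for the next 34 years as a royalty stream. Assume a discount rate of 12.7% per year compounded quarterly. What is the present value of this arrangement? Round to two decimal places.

CHF 394,005.09

This is an annuity due: 136 payments of CHF 12,300.00 at the beginning of each quarter.
Periodic rate r = 0.127/4 per quarter; n is counted in quarters.
PV = PMT × [(1 − (1+r)^−n)/r] × (1+r) = 12,300 × [1 − (1+r)^−136] / r × (1+r) = CHF 394,005.09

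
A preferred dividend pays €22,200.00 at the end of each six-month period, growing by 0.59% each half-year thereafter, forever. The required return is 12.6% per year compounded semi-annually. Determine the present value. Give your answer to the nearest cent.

Periodic rate r = 0.126/2 per half-year.
Growing perpetuity (Gordon): PV = PMT₁ / (r − g) = 22,200 / (r − 0.0059) = €388,791.59.

€388,791.59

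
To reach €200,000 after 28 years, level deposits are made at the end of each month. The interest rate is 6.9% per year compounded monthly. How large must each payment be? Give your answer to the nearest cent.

€196.07

Level ordinary annuity; solve FV = PMT × [((1+r)^n − 1)/r] for PMT.
Periodic rate r = 0.069/12 per month; n is counted in months.
With n = 336: PMT = 200,000 / ([((1+r)^n − 1)/r]) = €196.07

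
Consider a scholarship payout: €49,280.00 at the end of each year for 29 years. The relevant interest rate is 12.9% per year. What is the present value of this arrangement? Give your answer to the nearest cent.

This is an ordinary annuity: 29 payments of €49,280.00 at the end of each year.
Periodic rate r = 0.129 per year.
PV = PMT × [(1 − (1+r)^−n)/r] = 49,280 × [1 − (1+r)^−29] / r = €370,692.63

€370,692.63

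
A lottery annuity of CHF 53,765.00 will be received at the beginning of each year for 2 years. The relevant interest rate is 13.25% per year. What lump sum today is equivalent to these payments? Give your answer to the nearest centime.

CHF 101,239.61

This is an annuity due: 2 payments of CHF 53,765.00 at the beginning of each year.
Periodic rate r = 0.1325 per year.
PV = PMT × [(1 − (1+r)^−n)/r] × (1+r) = 53,765 × [1 − (1+r)^−2] / r × (1+r) = CHF 101,239.61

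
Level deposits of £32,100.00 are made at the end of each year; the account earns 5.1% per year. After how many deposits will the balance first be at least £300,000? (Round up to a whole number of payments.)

8 payments

Periodic rate r = 0.051 per year.
Ordinary annuity FV: 300,000 = 32,100 × [((1+r)^n − 1)/r].
(1+r)^n = 1 + 300,000 × r / 32,100, so n = ln(1 + 300,000·r/32,100) / ln(1+r) = 7.84.
Round up to a whole number of payments: n = 8.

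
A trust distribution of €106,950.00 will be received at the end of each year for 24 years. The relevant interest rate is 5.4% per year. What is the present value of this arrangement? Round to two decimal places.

This is an ordinary annuity: 24 payments of €106,950.00 at the end of each year.
Periodic rate r = 0.054 per year.
PV = PMT × [(1 − (1+r)^−n)/r] = 106,950 × [1 − (1+r)^−24] / r = €1,420,008.12

€1,420,008.12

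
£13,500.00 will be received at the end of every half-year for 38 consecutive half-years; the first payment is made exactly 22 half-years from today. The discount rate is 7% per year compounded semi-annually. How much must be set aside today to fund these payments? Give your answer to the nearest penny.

Ordinary annuity of 38 payments, first payment at period 22.
Periodic rate r = 0.07/2 per half-year; n is counted in half-years.
The ordinary-annuity PV formula values the stream one period before the first payment (period 21); discount that back 21 periods:
PV₀ = 13,500 × [1 − (1+r)^−38] / r × (1+r)^−21 = £136,617.65

£136,617.65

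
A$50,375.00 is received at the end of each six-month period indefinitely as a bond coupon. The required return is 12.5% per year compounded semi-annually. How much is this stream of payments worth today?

A$806,000.00

Periodic rate r = 0.125/2 per half-year.
Level perpetuity: PV = PMT / r = 50,375 / (0.125/2) = A$806,000.00.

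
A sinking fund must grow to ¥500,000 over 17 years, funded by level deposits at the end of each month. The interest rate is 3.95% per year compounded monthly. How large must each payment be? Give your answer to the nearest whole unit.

Level ordinary annuity; solve FV = PMT × [((1+r)^n − 1)/r] for PMT.
Periodic rate r = 0.0395/12 per month; n is counted in months.
With n = 204: PMT = 500,000 / ([((1+r)^n − 1)/r]) = ¥1,723

¥1,723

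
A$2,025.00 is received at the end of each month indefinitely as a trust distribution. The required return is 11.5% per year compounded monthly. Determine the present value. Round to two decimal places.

Periodic rate r = 0.115/12 per month.
Level perpetuity: PV = PMT / r = 2,025 / (0.115/12) = A$211,304.35.

A$211,304.35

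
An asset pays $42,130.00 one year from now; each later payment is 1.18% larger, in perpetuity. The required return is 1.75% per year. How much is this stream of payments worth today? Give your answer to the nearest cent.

Periodic rate r = 0.0175 per year.
Growing perpetuity (Gordon): PV = PMT₁ / (r − g) = 42,130 / (r − 0.0118) = $7,391,228.07.

$7,391,228.07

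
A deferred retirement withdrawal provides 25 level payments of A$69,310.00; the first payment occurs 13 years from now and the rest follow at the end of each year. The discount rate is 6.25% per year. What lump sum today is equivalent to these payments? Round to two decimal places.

A$418,066.43

Ordinary annuity of 25 payments, first payment at period 13.
Periodic rate r = 0.0625 per year.
The ordinary-annuity PV formula values the stream one period before the first payment (period 12); discount that back 12 periods:
PV₀ = 69,310 × [1 − (1+r)^−25] / r × (1+r)^−12 = A$418,066.43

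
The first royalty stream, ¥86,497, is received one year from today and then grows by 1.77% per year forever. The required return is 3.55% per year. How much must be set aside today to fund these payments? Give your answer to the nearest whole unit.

Periodic rate r = 0.0355 per year.
Growing perpetuity (Gordon): PV = PMT₁ / (r − g) = 86,497 / (r − 0.0177) = ¥4,859,382.

¥4,859,382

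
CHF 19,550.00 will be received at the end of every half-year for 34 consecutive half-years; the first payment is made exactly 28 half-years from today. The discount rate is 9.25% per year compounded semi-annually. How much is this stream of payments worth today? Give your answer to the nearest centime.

CHF 97,894.69

Ordinary annuity of 34 payments, first payment at period 28.
Periodic rate r = 0.0925/2 per half-year; n is counted in half-years.
The ordinary-annuity PV formula values the stream one period before the first payment (period 27); discount that back 27 periods:
PV₀ = 19,550 × [1 − (1+r)^−34] / r × (1+r)^−27 = CHF 97,894.69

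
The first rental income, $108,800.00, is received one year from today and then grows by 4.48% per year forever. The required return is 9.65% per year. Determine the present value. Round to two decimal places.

Periodic rate r = 0.0965 per year.
Growing perpetuity (Gordon): PV = PMT₁ / (r − g) = 108,800 / (r − 0.0448) = $2,104,448.74.

$2,104,448.74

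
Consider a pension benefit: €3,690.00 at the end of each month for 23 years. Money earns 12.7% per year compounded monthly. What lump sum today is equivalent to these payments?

This is an ordinary annuity: 276 payments of €3,690.00 at the end of each month.
Periodic rate r = 0.127/12 per month; n is counted in months.
PV = PMT × [(1 − (1+r)^−n)/r] = 3,690 × [1 − (1+r)^−276] / r = €329,585.05

€329,585.05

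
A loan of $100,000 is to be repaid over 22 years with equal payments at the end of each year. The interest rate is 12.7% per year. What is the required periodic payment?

$13,686.18

Level ordinary annuity; solve PV = PMT × [(1 − (1+r)^−n)/r] for PMT.
Periodic rate r = 0.127 per year.
With n = 22: PMT = 100,000 / ([(1 − (1+r)^−n)/r]) = $13,686.18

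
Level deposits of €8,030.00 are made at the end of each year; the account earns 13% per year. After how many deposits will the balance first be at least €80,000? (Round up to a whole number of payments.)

Periodic rate r = 0.13 per year.
Ordinary annuity FV: 80,000 = 8,030 × [((1+r)^n − 1)/r].
(1+r)^n = 1 + 80,000 × r / 8,030, so n = ln(1 + 80,000·r/8,030) / ln(1+r) = 6.80.
Round up to a whole number of payments: n = 7.

7 payments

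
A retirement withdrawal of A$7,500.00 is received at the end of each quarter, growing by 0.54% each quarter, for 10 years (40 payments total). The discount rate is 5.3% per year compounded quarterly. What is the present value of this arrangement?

Periodic rate r = 0.053/4 per quarter; n is counted in quarters.
Growing ordinary annuity: PV = PMT₁ × [1 − ((1+g)/(1+r))^n] / (r − g) = 7,500 × [1 − ((1+0.0054)/(1+r))^40] / (r − 0.0054) = A$255,439.31.

A$255,439.31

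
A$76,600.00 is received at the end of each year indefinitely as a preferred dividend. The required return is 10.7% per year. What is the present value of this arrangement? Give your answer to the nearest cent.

A$715,887.85

Periodic rate r = 0.107 per year.
Level perpetuity: PV = PMT / r = 76,600 / (0.107) = A$715,887.85.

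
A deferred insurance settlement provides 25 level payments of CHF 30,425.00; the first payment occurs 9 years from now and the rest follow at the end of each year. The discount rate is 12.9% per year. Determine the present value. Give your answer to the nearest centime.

CHF 85,046.23

Ordinary annuity of 25 payments, first payment at period 9.
Periodic rate r = 0.129 per year.
The ordinary-annuity PV formula values the stream one period before the first payment (period 8); discount that back 8 periods:
PV₀ = 30,425 × [1 − (1+r)^−25] / r × (1+r)^−8 = CHF 85,046.23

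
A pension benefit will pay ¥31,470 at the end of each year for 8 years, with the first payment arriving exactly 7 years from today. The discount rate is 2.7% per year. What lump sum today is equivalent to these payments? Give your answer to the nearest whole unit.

Ordinary annuity of 8 payments, first payment at period 7.
Periodic rate r = 0.027 per year.
The ordinary-annuity PV formula values the stream one period before the first payment (period 6); discount that back 6 periods:
PV₀ = 31,470 × [1 − (1+r)^−8] / r × (1+r)^−6 = ¥190,680

¥190,680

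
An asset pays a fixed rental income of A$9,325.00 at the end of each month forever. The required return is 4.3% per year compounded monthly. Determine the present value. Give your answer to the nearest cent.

Periodic rate r = 0.043/12 per month.
Level perpetuity: PV = PMT / r = 9,325 / (0.043/12) = A$2,602,325.58.

A$2,602,325.58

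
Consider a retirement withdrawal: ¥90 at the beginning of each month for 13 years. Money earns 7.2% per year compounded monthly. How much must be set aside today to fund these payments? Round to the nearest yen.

This is an annuity due: 156 payments of ¥90 at the beginning of each month.
Periodic rate r = 0.072/12 per month; n is counted in months.
PV = PMT × [(1 − (1+r)^−n)/r] × (1+r) = 90 × [1 − (1+r)^−156] / r × (1+r) = ¥9,155

¥9,155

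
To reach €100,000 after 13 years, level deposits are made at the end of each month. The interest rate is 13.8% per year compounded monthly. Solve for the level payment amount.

Level ordinary annuity; solve FV = PMT × [((1+r)^n − 1)/r] for PMT.
Periodic rate r = 0.138/12 per month; n is counted in months.
With n = 156: PMT = 100,000 / ([((1+r)^n − 1)/r]) = €232.22

€232.22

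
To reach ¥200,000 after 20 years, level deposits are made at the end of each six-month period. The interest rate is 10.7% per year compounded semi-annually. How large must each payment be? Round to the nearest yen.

Level ordinary annuity; solve FV = PMT × [((1+r)^n − 1)/r] for PMT.
Periodic rate r = 0.107/2 per half-year; n is counted in half-years.
With n = 40: PMT = 200,000 / ([((1+r)^n − 1)/r]) = ¥1,519

¥1,519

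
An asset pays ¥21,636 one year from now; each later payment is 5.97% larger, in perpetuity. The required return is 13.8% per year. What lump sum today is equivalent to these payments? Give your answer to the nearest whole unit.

¥276,322

Periodic rate r = 0.138 per year.
Growing perpetuity (Gordon): PV = PMT₁ / (r − g) = 21,636 / (r − 0.0597) = ¥276,322.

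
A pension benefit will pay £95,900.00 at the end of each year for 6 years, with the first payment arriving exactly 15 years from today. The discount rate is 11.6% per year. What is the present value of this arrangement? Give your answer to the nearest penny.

£85,792.07

Ordinary annuity of 6 payments, first payment at period 15.
Periodic rate r = 0.116 per year.
The ordinary-annuity PV formula values the stream one period before the first payment (period 14); discount that back 14 periods:
PV₀ = 95,900 × [1 − (1+r)^−6] / r × (1+r)^−14 = £85,792.07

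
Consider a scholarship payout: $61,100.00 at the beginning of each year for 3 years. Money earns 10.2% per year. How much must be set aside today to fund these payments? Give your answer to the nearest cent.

$166,857.39

This is an annuity due: 3 payments of $61,100.00 at the beginning of each year.
Periodic rate r = 0.102 per year.
PV = PMT × [(1 − (1+r)^−n)/r] × (1+r) = 61,100 × [1 − (1+r)^−3] / r × (1+r) = $166,857.39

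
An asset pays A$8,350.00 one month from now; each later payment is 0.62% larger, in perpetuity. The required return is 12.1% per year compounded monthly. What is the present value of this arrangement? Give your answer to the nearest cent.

A$2,150,214.59

Periodic rate r = 0.121/12 per month.
Growing perpetuity (Gordon): PV = PMT₁ / (r − g) = 8,350 / (r − 0.0062) = A$2,150,214.59.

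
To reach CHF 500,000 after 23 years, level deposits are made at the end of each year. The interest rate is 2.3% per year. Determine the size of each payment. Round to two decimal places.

CHF 16,737.13

Level ordinary annuity; solve FV = PMT × [((1+r)^n − 1)/r] for PMT.
Periodic rate r = 0.023 per year.
With n = 23: PMT = 500,000 / ([((1+r)^n − 1)/r]) = CHF 16,737.13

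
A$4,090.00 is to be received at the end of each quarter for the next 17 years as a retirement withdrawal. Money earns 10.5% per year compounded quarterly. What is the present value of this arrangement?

This is an ordinary annuity: 68 payments of A$4,090.00 at the end of each quarter.
Periodic rate r = 0.105/4 per quarter; n is counted in quarters.
PV = PMT × [(1 − (1+r)^−n)/r] = 4,090 × [1 − (1+r)^−68] / r = A$129,056.16

A$129,056.16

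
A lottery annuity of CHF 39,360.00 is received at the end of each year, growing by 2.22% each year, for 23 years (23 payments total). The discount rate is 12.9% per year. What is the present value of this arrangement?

CHF 331,055.12

Periodic rate r = 0.129 per year.
Growing ordinary annuity: PV = PMT₁ × [1 − ((1+g)/(1+r))^n] / (r − g) = 39,360 × [1 − ((1+0.0222)/(1+r))^23] / (r − 0.0222) = CHF 331,055.12.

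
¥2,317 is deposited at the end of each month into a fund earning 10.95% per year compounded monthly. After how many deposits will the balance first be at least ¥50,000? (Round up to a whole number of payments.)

Periodic rate r = 0.1095/12 per month; n is counted in months.
Ordinary annuity FV: 50,000 = 2,317 × [((1+r)^n − 1)/r].
(1+r)^n = 1 + 50,000 × r / 2,317, so n = ln(1 + 50,000·r/2,317) / ln(1+r) = 19.79.
Round up to a whole number of payments: n = 20.

20 payments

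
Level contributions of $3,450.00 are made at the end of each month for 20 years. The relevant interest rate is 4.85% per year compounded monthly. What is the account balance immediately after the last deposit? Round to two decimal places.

This is an ordinary annuity: 240 deposits of $3,450.00 at the end of each month.
Periodic rate r = 0.0485/12 per month; n is counted in months.
FV = PMT × [((1+r)^n − 1)/r] = 3,450 × [(1+r)^240 − 1] / r = $1,393,765.12

$1,393,765.12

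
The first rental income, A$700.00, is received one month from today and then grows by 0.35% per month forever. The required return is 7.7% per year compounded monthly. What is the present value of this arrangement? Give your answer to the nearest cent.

Periodic rate r = 0.077/12 per month.
Growing perpetuity (Gordon): PV = PMT₁ / (r − g) = 700 / (r − 0.0035) = A$240,000.00.

A$240,000.00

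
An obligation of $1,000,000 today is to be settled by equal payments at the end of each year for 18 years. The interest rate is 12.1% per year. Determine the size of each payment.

$138,756.26

Level ordinary annuity; solve PV = PMT × [(1 − (1+r)^−n)/r] for PMT.
Periodic rate r = 0.121 per year.
With n = 18: PMT = 1,000,000 / ([(1 − (1+r)^−n)/r]) = $138,756.26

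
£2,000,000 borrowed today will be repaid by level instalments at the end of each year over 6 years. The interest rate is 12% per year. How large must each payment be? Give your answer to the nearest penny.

Level ordinary annuity; solve PV = PMT × [(1 − (1+r)^−n)/r] for PMT.
Periodic rate r = 0.12 per year.
With n = 6: PMT = 2,000,000 / ([(1 − (1+r)^−n)/r]) = £486,451.44

£486,451.44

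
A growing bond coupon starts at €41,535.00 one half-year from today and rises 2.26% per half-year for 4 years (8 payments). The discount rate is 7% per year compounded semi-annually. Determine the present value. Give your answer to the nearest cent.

Periodic rate r = 0.07/2 per half-year; n is counted in half-years.
Growing ordinary annuity: PV = PMT₁ × [1 − ((1+g)/(1+r))^n] / (r − g) = 41,535 × [1 − ((1+0.0226)/(1+r))^8] / (r − 0.0226) = €307,899.15.

€307,899.15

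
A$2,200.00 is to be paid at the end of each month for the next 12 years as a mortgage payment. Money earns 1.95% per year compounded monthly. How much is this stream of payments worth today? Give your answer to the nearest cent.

This is an ordinary annuity: 144 payments of A$2,200.00 at the end of each month.
Periodic rate r = 0.0195/12 per month; n is counted in months.
PV = PMT × [(1 − (1+r)^−n)/r] = 2,200 × [1 − (1+r)^−144] / r = A$282,260.51

A$282,260.51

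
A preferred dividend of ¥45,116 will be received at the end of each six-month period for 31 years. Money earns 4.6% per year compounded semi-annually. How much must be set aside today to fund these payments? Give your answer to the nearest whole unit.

This is an ordinary annuity: 62 payments of ¥45,116 at the end of each six-month period.
Periodic rate r = 0.046/2 per half-year; n is counted in half-years.
PV = PMT × [(1 − (1+r)^−n)/r] = 45,116 × [1 − (1+r)^−62] / r = ¥1,482,590

¥1,482,590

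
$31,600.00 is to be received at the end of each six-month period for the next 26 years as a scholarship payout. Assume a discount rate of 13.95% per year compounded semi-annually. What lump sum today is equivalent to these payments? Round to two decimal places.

This is an ordinary annuity: 52 payments of $31,600.00 at the end of each six-month period.
Periodic rate r = 0.1395/2 per half-year; n is counted in half-years.
PV = PMT × [(1 − (1+r)^−n)/r] = 31,600 × [1 − (1+r)^−52] / r = $439,448.96

$439,448.96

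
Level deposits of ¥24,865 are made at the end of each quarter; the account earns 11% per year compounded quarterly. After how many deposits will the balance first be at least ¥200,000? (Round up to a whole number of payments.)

Periodic rate r = 0.11/4 per quarter; n is counted in quarters.
Ordinary annuity FV: 200,000 = 24,865 × [((1+r)^n − 1)/r].
(1+r)^n = 1 + 200,000 × r / 24,865, so n = ln(1 + 200,000·r/24,865) / ln(1+r) = 7.37.
Round up to a whole number of payments: n = 8.

8 payments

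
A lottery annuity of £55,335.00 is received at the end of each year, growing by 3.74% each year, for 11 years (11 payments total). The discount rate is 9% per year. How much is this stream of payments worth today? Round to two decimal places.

Periodic rate r = 0.09 per year.
Growing ordinary annuity: PV = PMT₁ × [1 − ((1+g)/(1+r))^n] / (r − g) = 55,335 × [1 − ((1+0.0374)/(1+r))^11] / (r − 0.0374) = £441,431.95.

£441,431.95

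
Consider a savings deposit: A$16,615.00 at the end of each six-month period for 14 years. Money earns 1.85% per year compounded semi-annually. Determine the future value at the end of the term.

This is an ordinary annuity: 28 deposits of A$16,615.00 at the end of each six-month period.
Periodic rate r = 0.0185/2 per half-year; n is counted in half-years.
FV = PMT × [((1+r)^n − 1)/r] = 16,615 × [(1+r)^28 − 1] / r = A$528,253.21

A$528,253.21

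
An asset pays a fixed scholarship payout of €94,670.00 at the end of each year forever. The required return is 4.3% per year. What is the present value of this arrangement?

Periodic rate r = 0.043 per year.
Level perpetuity: PV = PMT / r = 94,670 / (0.043) = €2,201,627.91.

€2,201,627.91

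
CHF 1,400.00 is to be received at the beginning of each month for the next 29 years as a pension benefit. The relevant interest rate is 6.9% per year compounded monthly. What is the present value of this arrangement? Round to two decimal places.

CHF 211,580.43

This is an annuity due: 348 payments of CHF 1,400.00 at the beginning of each month.
Periodic rate r = 0.069/12 per month; n is counted in months.
PV = PMT × [(1 − (1+r)^−n)/r] × (1+r) = 1,400 × [1 − (1+r)^−348] / r × (1+r) = CHF 211,580.43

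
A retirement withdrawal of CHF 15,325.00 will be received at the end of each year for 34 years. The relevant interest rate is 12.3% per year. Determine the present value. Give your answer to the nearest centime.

This is an ordinary annuity: 34 payments of CHF 15,325.00 at the end of each year.
Periodic rate r = 0.123 per year.
PV = PMT × [(1 − (1+r)^−n)/r] = 15,325 × [1 − (1+r)^−34] / r = CHF 122,180.35

CHF 122,180.35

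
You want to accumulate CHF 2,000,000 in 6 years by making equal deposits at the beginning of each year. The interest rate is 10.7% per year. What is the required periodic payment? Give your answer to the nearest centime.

Level annuity due; solve FV = PMT × [((1+r)^n − 1)/r] × (1+r) for PMT.
Periodic rate r = 0.107 per year.
With n = 6: PMT = 2,000,000 / ([((1+r)^n − 1)/r] × (1+r)) = CHF 230,058.42

CHF 230,058.42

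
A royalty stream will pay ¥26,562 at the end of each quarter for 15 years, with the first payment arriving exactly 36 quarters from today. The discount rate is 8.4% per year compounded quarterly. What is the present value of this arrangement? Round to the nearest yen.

Ordinary annuity of 60 payments, first payment at period 36.
Periodic rate r = 0.084/4 per quarter; n is counted in quarters.
The ordinary-annuity PV formula values the stream one period before the first payment (period 35); discount that back 35 periods:
PV₀ = 26,562 × [1 − (1+r)^−60] / r × (1+r)^−35 = ¥435,511

¥435,511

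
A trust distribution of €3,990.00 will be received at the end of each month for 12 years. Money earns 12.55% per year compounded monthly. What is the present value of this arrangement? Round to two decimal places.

€296,231.55

This is an ordinary annuity: 144 payments of €3,990.00 at the end of each month.
Periodic rate r = 0.1255/12 per month; n is counted in months.
PV = PMT × [(1 − (1+r)^−n)/r] = 3,990 × [1 − (1+r)^−144] / r = €296,231.55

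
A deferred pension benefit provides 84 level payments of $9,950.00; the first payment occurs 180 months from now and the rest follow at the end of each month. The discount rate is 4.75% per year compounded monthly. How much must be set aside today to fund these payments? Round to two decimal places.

Ordinary annuity of 84 payments, first payment at period 180.
Periodic rate r = 0.0475/12 per month; n is counted in months.
The ordinary-annuity PV formula values the stream one period before the first payment (period 179); discount that back 179 periods:
PV₀ = 9,950 × [1 − (1+r)^−84] / r × (1+r)^−179 = $349,999.85

$349,999.85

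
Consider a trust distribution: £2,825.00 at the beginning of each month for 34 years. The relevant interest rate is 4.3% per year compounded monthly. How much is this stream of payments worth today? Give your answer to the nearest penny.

£607,339.73

This is an annuity due: 408 payments of £2,825.00 at the beginning of each month.
Periodic rate r = 0.043/12 per month; n is counted in months.
PV = PMT × [(1 − (1+r)^−n)/r] × (1+r) = 2,825 × [1 − (1+r)^−408] / r × (1+r) = £607,339.73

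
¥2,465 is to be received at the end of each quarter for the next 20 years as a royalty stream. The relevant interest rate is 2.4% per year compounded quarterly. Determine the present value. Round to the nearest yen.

¥156,252

This is an ordinary annuity: 80 payments of ¥2,465 at the end of each quarter.
Periodic rate r = 0.024/4 per quarter; n is counted in quarters.
PV = PMT × [(1 − (1+r)^−n)/r] = 2,465 × [1 − (1+r)^−80] / r = ¥156,252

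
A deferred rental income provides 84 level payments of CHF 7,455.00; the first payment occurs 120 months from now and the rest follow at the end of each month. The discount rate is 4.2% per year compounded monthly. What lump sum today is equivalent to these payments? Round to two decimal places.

CHF 357,460.36

Ordinary annuity of 84 payments, first payment at period 120.
Periodic rate r = 0.042/12 per month; n is counted in months.
The ordinary-annuity PV formula values the stream one period before the first payment (period 119); discount that back 119 periods:
PV₀ = 7,455 × [1 − (1+r)^−84] / r × (1+r)^−119 = CHF 357,460.36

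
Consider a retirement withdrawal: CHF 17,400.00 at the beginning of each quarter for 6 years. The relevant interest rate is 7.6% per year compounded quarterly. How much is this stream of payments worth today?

CHF 339,185.41

This is an annuity due: 24 payments of CHF 17,400.00 at the beginning of each quarter.
Periodic rate r = 0.076/4 per quarter; n is counted in quarters.
PV = PMT × [(1 − (1+r)^−n)/r] × (1+r) = 17,400 × [1 − (1+r)^−24] / r × (1+r) = CHF 339,185.41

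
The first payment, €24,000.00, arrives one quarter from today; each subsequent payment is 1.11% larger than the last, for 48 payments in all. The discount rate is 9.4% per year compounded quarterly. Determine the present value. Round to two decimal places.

Periodic rate r = 0.094/4 per quarter; n is counted in quarters.
Growing ordinary annuity: PV = PMT₁ × [1 − ((1+g)/(1+r))^n] / (r − g) = 24,000 × [1 − ((1+0.0111)/(1+r))^48] / (r − 0.0111) = €857,306.53.

€857,306.53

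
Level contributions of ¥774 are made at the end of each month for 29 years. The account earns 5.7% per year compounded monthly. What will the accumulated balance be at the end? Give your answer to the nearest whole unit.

¥684,742

This is an ordinary annuity: 348 deposits of ¥774 at the end of each month.
Periodic rate r = 0.057/12 per month; n is counted in months.
FV = PMT × [((1+r)^n − 1)/r] = 774 × [(1+r)^348 − 1] / r = ¥684,742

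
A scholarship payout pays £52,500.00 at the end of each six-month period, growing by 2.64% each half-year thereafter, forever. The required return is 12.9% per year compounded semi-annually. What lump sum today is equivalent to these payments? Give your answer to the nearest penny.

Periodic rate r = 0.129/2 per half-year.
Growing perpetuity (Gordon): PV = PMT₁ / (r − g) = 52,500 / (r − 0.0264) = £1,377,952.76.

£1,377,952.76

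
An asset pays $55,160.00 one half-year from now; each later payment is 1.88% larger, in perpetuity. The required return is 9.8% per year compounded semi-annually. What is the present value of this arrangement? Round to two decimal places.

Periodic rate r = 0.098/2 per half-year.
Growing perpetuity (Gordon): PV = PMT₁ / (r − g) = 55,160 / (r − 0.0188) = $1,826,490.07.

$1,826,490.07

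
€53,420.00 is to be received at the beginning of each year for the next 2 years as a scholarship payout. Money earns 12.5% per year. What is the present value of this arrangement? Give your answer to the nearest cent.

€100,904.44

This is an annuity due: 2 payments of €53,420.00 at the beginning of each year.
Periodic rate r = 0.125 per year.
PV = PMT × [(1 − (1+r)^−n)/r] × (1+r) = 53,420 × [1 − (1+r)^−2] / r × (1+r) = €100,904.44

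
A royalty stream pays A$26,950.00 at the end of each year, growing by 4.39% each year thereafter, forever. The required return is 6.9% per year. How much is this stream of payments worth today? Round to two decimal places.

A$1,073,705.18

Periodic rate r = 0.069 per year.
Growing perpetuity (Gordon): PV = PMT₁ / (r − g) = 26,950 / (r − 0.0439) = A$1,073,705.18.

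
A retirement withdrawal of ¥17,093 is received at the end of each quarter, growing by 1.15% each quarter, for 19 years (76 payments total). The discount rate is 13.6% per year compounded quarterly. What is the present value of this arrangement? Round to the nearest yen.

Periodic rate r = 0.136/4 per quarter; n is counted in quarters.
Growing ordinary annuity: PV = PMT₁ × [1 − ((1+g)/(1+r))^n] / (r − g) = 17,093 × [1 − ((1+0.0115)/(1+r))^76] / (r − 0.0115) = ¥616,970.

¥616,970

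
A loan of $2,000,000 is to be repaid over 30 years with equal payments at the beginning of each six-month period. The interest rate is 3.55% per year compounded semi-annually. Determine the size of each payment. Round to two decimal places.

Level annuity due; solve PV = PMT × [(1 − (1+r)^−n)/r] × (1+r) for PMT.
Periodic rate r = 0.0355/2 per half-year; n is counted in half-years.
With n = 60: PMT = 2,000,000 / ([(1 − (1+r)^−n)/r] × (1+r)) = $53,495.24

$53,495.24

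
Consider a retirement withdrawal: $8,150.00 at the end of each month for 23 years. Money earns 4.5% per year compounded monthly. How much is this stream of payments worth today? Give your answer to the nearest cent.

$1,399,812.07

This is an ordinary annuity: 276 payments of $8,150.00 at the end of each month.
Periodic rate r = 0.045/12 per month; n is counted in months.
PV = PMT × [(1 − (1+r)^−n)/r] = 8,150 × [1 − (1+r)^−276] / r = $1,399,812.07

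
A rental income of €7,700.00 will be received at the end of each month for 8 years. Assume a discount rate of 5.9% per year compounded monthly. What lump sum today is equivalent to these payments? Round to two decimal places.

€588,109.82

This is an ordinary annuity: 96 payments of €7,700.00 at the end of each month.
Periodic rate r = 0.059/12 per month; n is counted in months.
PV = PMT × [(1 − (1+r)^−n)/r] = 7,700 × [1 − (1+r)^−96] / r = €588,109.82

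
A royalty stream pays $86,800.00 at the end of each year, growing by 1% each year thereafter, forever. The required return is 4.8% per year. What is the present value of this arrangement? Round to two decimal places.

$2,284,210.53

Periodic rate r = 0.048 per year.
Growing perpetuity (Gordon): PV = PMT₁ / (r − g) = 86,800 / (r − 0.01) = $2,284,210.53.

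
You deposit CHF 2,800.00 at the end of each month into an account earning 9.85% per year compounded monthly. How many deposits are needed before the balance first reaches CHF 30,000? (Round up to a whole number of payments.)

11 payments

Periodic rate r = 0.0985/12 per month; n is counted in months.
Ordinary annuity FV: 30,000 = 2,800 × [((1+r)^n − 1)/r].
(1+r)^n = 1 + 30,000 × r / 2,800, so n = ln(1 + 30,000·r/2,800) / ln(1+r) = 10.31.
Round up to a whole number of payments: n = 11.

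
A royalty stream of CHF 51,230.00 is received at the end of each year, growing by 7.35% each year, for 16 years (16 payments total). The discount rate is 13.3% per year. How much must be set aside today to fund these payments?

Periodic rate r = 0.133 per year.
Growing ordinary annuity: PV = PMT₁ × [1 − ((1+g)/(1+r))^n] / (r − g) = 51,230 × [1 − ((1+0.0735)/(1+r))^16] / (r − 0.0735) = CHF 497,795.21.

CHF 497,795.21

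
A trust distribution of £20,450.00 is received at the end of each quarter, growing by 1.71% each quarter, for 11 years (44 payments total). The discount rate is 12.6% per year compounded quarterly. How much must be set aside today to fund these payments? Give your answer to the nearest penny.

Periodic rate r = 0.126/4 per quarter; n is counted in quarters.
Growing ordinary annuity: PV = PMT₁ × [1 − ((1+g)/(1+r))^n] / (r − g) = 20,450 × [1 − ((1+0.0171)/(1+r))^44] / (r − 0.0171) = £655,096.69.

£655,096.69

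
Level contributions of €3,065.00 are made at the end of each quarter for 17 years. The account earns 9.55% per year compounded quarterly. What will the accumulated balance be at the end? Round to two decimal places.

€510,296.61

This is an ordinary annuity: 68 deposits of €3,065.00 at the end of each quarter.
Periodic rate r = 0.0955/4 per quarter; n is counted in quarters.
FV = PMT × [((1+r)^n − 1)/r] = 3,065 × [(1+r)^68 − 1] / r = €510,296.61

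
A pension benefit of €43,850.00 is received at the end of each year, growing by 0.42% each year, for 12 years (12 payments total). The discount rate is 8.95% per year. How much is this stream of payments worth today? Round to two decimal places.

Periodic rate r = 0.0895 per year.
Growing ordinary annuity: PV = PMT₁ × [1 − ((1+g)/(1+r))^n] / (r − g) = 43,850 × [1 − ((1+0.0042)/(1+r))^12] / (r − 0.0042) = €320,810.50.

€320,810.50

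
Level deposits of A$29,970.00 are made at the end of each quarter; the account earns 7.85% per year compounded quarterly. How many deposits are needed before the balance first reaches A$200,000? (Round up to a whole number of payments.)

7 payments

Periodic rate r = 0.0785/4 per quarter; n is counted in quarters.
Ordinary annuity FV: 200,000 = 29,970 × [((1+r)^n − 1)/r].
(1+r)^n = 1 + 200,000 × r / 29,970, so n = ln(1 + 200,000·r/29,970) / ln(1+r) = 6.33.
Round up to a whole number of payments: n = 7.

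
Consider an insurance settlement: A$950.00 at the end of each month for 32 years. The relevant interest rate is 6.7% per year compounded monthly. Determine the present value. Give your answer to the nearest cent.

A$150,091.03

This is an ordinary annuity: 384 payments of A$950.00 at the end of each month.
Periodic rate r = 0.067/12 per month; n is counted in months.
PV = PMT × [(1 − (1+r)^−n)/r] = 950 × [1 − (1+r)^−384] / r = A$150,091.03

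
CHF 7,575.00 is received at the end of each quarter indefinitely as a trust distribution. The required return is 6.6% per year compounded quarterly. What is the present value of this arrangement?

Periodic rate r = 0.066/4 per quarter.
Level perpetuity: PV = PMT / r = 7,575 / (0.066/4) = CHF 459,090.91.

CHF 459,090.91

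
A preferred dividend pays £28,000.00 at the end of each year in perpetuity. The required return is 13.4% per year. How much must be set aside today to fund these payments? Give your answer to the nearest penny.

£208,955.22

Periodic rate r = 0.134 per year.
Level perpetuity: PV = PMT / r = 28,000 / (0.134) = £208,955.22.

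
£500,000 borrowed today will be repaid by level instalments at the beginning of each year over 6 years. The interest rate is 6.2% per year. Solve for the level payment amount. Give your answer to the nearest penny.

£96,347.59

Level annuity due; solve PV = PMT × [(1 − (1+r)^−n)/r] × (1+r) for PMT.
Periodic rate r = 0.062 per year.
With n = 6: PMT = 500,000 / ([(1 − (1+r)^−n)/r] × (1+r)) = £96,347.59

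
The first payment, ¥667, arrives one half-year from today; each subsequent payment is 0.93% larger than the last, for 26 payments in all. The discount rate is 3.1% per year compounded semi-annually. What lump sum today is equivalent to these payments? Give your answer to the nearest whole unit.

¥15,835

Periodic rate r = 0.031/2 per half-year; n is counted in half-years.
Growing ordinary annuity: PV = PMT₁ × [1 − ((1+g)/(1+r))^n] / (r − g) = 667 × [1 − ((1+0.0093)/(1+r))^26] / (r − 0.0093) = ¥15,835.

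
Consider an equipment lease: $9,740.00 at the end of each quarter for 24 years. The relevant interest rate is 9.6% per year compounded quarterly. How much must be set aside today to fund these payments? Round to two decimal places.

$364,189.39

This is an ordinary annuity: 96 payments of $9,740.00 at the end of each quarter.
Periodic rate r = 0.096/4 per quarter; n is counted in quarters.
PV = PMT × [(1 − (1+r)^−n)/r] = 9,740 × [1 − (1+r)^−96] / r = $364,189.39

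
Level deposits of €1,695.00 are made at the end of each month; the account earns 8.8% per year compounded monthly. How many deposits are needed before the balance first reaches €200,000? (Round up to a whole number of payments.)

86 payments

Periodic rate r = 0.088/12 per month; n is counted in months.
Ordinary annuity FV: 200,000 = 1,695 × [((1+r)^n − 1)/r].
(1+r)^n = 1 + 200,000 × r / 1,695, so n = ln(1 + 200,000·r/1,695) / ln(1+r) = 85.32.
Round up to a whole number of payments: n = 86.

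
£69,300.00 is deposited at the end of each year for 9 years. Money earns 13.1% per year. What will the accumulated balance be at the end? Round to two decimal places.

This is an ordinary annuity: 9 deposits of £69,300.00 at the end of each year.
Periodic rate r = 0.131 per year.
FV = PMT × [((1+r)^n − 1)/r] = 69,300 × [(1+r)^9 − 1] / r = £1,072,855.41

£1,072,855.41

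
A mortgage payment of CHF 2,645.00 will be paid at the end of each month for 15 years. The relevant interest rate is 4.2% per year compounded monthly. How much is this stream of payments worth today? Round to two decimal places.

CHF 352,784.10

This is an ordinary annuity: 180 payments of CHF 2,645.00 at the end of each month.
Periodic rate r = 0.042/12 per month; n is counted in months.
PV = PMT × [(1 − (1+r)^−n)/r] = 2,645 × [1 − (1+r)^−180] / r = CHF 352,784.10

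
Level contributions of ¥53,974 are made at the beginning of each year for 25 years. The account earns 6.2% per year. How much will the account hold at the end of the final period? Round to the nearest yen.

This is an annuity due: 25 deposits of ¥53,974 at the beginning of each year.
Periodic rate r = 0.062 per year.
FV = PMT × [((1+r)^n − 1)/r] × (1+r) = 53,974 × [(1+r)^25 − 1] / r × (1+r) = ¥3,234,874

¥3,234,874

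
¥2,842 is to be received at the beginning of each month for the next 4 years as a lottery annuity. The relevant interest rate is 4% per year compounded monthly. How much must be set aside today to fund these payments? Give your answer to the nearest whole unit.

This is an annuity due: 48 payments of ¥2,842 at the beginning of each month.
Periodic rate r = 0.04/12 per month; n is counted in months.
PV = PMT × [(1 − (1+r)^−n)/r] × (1+r) = 2,842 × [1 − (1+r)^−48] / r × (1+r) = ¥126,288

¥126,288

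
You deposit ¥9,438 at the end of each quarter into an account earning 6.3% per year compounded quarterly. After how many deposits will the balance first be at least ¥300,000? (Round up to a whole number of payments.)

26 payments

Periodic rate r = 0.063/4 per quarter; n is counted in quarters.
Ordinary annuity FV: 300,000 = 9,438 × [((1+r)^n − 1)/r].
(1+r)^n = 1 + 300,000 × r / 9,438, so n = ln(1 + 300,000·r/9,438) / ln(1+r) = 25.97.
Round up to a whole number of payments: n = 26.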